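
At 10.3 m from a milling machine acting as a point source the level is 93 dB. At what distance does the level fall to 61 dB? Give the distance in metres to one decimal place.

410.1 m

Point-source spreading drops the level by 20·log₁₀(r₂/r₁); inverting, r₂/r₁ = 10^(ΔL/20).
r₂ = 10.3·10^((93−61)/20) = 10.3·10^(32.0/20) = 410.05 m.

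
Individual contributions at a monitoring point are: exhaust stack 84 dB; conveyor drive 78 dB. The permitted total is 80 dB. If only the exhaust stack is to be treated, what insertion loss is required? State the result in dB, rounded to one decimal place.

8.3 dB

The untreated sources together contribute 10^(78/10) = 6.310e+07, i.e. 78.00 dB.
The limit corresponds to 10^(80/10) = 1.000e+08; subtracting the fixed part leaves 3.690e+07 for the exhaust stack, i.e. 75.67 dB.
Required insertion loss = 84 − 75.67 = 8.33 dB.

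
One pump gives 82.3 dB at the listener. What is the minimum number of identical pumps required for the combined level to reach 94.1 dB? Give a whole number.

Need L₁ + 10·log₁₀ N ≥ 94.1, i.e. log₁₀ N ≥ 1.18.
N ≥ 10^(11.8/10) = 15.136, so N = 16.

16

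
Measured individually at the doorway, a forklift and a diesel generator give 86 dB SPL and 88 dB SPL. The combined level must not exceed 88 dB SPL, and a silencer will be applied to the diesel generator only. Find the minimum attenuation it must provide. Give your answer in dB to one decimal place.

The untreated sources together contribute 10^(86/10) = 3.981e+08, i.e. 86.00 dB SPL.
To meet 88 dB SPL overall, the treated diesel generator may contribute at most 10^(88/10) − 3.981e+08 = 2.329e+08, i.e. 83.67 dB SPL.
Required insertion loss = 88 − 83.67 = 4.33 dB.

4.3 dB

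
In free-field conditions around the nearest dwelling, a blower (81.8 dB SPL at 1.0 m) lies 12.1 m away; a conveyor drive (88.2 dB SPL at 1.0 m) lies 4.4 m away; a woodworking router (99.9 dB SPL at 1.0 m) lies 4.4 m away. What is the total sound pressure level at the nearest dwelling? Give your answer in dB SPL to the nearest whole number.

87 dB SPL

Propagate each source to the receiver with L = L_ref − 20·log₁₀(r/r_ref), then add intensities.
blower: 81.8 − 20·log₁₀(12.1/1.0) = 81.8 − 21.66 = 60.14 dB SPL.
conveyor drive: 88.2 − 20·log₁₀(4.4/1.0) = 88.2 − 12.87 = 75.33 dB SPL.
woodworking router: 99.9 − 20·log₁₀(4.4/1.0) = 99.9 − 12.87 = 87.03 dB SPL.
Σ 10^(L/10) = 5.399e+08 → L_total = 10·log₁₀(5.399e+08) = 87.32 dB SPL.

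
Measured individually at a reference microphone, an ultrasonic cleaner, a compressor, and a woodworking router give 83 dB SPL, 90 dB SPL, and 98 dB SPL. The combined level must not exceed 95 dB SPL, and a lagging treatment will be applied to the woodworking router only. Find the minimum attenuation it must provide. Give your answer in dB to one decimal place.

5.1 dB

Everything except the woodworking router sums to 10^(83/10) + 10^(90/10) = 1.200e+09 in linear terms, 90.79 dB SPL.
To meet 95 dB SPL overall, the treated woodworking router may contribute at most 10^(95/10) − 1.200e+09 = 1.963e+09, i.e. 92.93 dB SPL.
So the woodworking router must be reduced from 98 to 92.93 dB SPL: IL = 5.07 dB.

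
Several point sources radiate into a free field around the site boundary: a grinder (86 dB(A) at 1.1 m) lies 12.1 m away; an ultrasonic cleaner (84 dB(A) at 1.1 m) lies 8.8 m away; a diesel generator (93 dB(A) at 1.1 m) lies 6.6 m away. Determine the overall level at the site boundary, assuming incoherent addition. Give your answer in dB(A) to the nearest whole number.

78 dB(A)

First find each source's level at the receiver (point-source: −20·log₁₀(r/r_ref)), then combine on an intensity basis.
grinder: 86 − 20·log₁₀(12.1/1.1) = 86 − 20.83 = 65.17 dB(A).
ultrasonic cleaner: 84 − 20·log₁₀(8.8/1.1) = 84 − 18.06 = 65.94 dB(A).
diesel generator: 93 − 20·log₁₀(6.6/1.1) = 93 − 15.56 = 77.44 dB(A).
Σ 10^(L/10) = 6.264e+07 → L_total = 10·log₁₀(6.264e+07) = 77.97 dB(A).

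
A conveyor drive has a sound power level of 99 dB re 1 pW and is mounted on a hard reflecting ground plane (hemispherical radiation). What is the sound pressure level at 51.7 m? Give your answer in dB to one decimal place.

Free-field hemispherical radiation: L_p = L_w − 10·log₁₀(2π·r²), r = 51.7 m.
2π·r² = 1.679e+04 m², 10·log₁₀ of that is 42.252 dB.
L_p = 99 − 42.252 = 56.75 dB.

56.7 dB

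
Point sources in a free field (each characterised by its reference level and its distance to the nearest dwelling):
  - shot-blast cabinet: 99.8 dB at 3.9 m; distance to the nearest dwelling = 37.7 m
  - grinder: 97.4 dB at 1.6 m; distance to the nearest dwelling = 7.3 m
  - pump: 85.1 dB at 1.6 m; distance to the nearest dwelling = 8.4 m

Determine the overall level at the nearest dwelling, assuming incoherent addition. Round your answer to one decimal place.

First find each source's level at the receiver (point-source: −20·log₁₀(r/r_ref)), then combine on an intensity basis.
shot-blast cabinet: 99.8 − 20·log₁₀(37.7/3.9) = 99.8 − 19.71 = 80.09 dB.
grinder: 97.4 − 20·log₁₀(7.3/1.6) = 97.4 − 13.18 = 84.22 dB.
pump: 85.1 − 20·log₁₀(8.4/1.6) = 85.1 − 14.40 = 70.70 dB.
Σ 10^(L/10) = 3.779e+08 → L_total = 10·log₁₀(3.779e+08) = 85.77 dB.

85.8 dB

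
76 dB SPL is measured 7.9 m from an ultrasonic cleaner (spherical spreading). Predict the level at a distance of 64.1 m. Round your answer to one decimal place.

57.8 dB SPL

For a point source, L₂ = L₁ − 20·log₁₀(r₂/r₁).
L₂ = 76 − 20·log₁₀(64.1/7.9) = 76 − 18.185 = 57.82 dB SPL.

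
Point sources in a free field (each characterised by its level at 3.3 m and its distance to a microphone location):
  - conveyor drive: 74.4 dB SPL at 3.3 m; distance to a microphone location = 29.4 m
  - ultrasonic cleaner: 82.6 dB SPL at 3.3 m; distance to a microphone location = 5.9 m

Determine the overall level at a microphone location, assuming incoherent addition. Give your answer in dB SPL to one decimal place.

77.6 dB SPL

Propagate each source to the receiver with L = L_ref − 20·log₁₀(r/r_ref), then add intensities.
conveyor drive: 74.4 − 20·log₁₀(29.4/3.3) = 74.4 − 19.00 = 55.40 dB SPL.
ultrasonic cleaner: 82.6 − 20·log₁₀(5.9/3.3) = 82.6 − 5.05 = 77.55 dB SPL.
Σ 10^(L/10) = 5.727e+07 → L_total = 10·log₁₀(5.727e+07) = 77.58 dB SPL.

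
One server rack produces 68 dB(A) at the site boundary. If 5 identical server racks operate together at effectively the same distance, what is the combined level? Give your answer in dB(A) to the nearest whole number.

75 dB(A)

With 5 equal, uncorrelated contributions the intensity is 5× that of one unit, giving a rise of 10·log₁₀ 5.
L_total = 68 + 10·log₁₀(5) = 68 + 6.990 = 74.99 dB(A).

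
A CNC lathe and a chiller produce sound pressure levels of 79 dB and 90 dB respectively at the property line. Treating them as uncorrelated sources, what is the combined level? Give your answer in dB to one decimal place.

For uncorrelated sources the intensities add, so convert each level to linear form, sum, and take 10·log₁₀ of the total.
Σ 10^(L/10) = 10^(79/10) + 10^(90/10) = 1.079e+09.
L_total = 10·log₁₀(1.079e+09) = 90.33 dB.

90.3 dB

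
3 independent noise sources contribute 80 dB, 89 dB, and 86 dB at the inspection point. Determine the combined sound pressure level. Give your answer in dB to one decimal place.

91.1 dB

For uncorrelated sources the intensities add, so convert each level to linear form, sum, and take 10·log₁₀ of the total.
Σ 10^(L/10) = 10^(80/10) + 10^(89/10) + 10^(86/10) = 1.292e+09.
L_total = 10·log₁₀(1.292e+09) = 91.11 dB.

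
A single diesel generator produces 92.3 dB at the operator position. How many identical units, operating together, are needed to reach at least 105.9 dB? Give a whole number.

The shortfall is 105.9 − 92.3 = 13.6 dB, and N units add 10·log₁₀ N, so need 10·log₁₀ N ≥ 13.6.
N ≥ 10^(13.6/10) = 22.909, so N = 23.

23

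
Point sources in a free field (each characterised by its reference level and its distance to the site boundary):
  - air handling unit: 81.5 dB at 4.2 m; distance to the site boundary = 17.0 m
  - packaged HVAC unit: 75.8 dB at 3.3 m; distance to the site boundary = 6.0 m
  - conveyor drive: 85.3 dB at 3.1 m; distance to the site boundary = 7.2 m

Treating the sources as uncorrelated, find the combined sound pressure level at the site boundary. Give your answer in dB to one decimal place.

79.2 dB

Propagate each source to the receiver with L = L_ref − 20·log₁₀(r/r_ref), then add intensities.
air handling unit: 81.5 − 20·log₁₀(17.0/4.2) = 81.5 − 12.14 = 69.36 dB.
packaged HVAC unit: 75.8 − 20·log₁₀(6.0/3.3) = 75.8 − 5.19 = 70.61 dB.
conveyor drive: 85.3 − 20·log₁₀(7.2/3.1) = 85.3 − 7.32 = 77.98 dB.
Σ 10^(L/10) = 8.294e+07 → L_total = 10·log₁₀(8.294e+07) = 79.19 dB.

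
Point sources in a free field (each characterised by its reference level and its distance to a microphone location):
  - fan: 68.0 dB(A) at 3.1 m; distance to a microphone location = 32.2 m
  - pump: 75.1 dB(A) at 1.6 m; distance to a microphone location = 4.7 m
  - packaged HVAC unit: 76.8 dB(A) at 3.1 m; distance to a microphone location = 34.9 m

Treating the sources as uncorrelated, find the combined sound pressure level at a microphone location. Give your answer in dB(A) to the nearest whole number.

Propagate each source to the receiver with L = L_ref − 20·log₁₀(r/r_ref), then add intensities.
fan: 68.0 − 20·log₁₀(32.2/3.1) = 68.0 − 20.33 = 47.67 dB(A).
pump: 75.1 − 20·log₁₀(4.7/1.6) = 75.1 − 9.36 = 65.74 dB(A).
packaged HVAC unit: 76.8 − 20·log₁₀(34.9/3.1) = 76.8 − 21.03 = 55.77 dB(A).
Σ 10^(L/10) = 4.186e+06 → L_total = 10·log₁₀(4.186e+06) = 66.22 dB(A).

66 dB(A)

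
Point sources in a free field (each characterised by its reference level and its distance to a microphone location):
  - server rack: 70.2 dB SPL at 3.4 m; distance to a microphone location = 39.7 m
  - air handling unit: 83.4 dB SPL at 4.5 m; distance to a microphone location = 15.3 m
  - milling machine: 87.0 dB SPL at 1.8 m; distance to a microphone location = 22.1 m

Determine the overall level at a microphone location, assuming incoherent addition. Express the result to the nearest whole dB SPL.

73 dB SPL

First find each source's level at the receiver (point-source: −20·log₁₀(r/r_ref)), then combine on an intensity basis.
server rack: 70.2 − 20·log₁₀(39.7/3.4) = 70.2 − 21.35 = 48.85 dB SPL.
air handling unit: 83.4 − 20·log₁₀(15.3/4.5) = 83.4 − 10.63 = 72.77 dB SPL.
milling machine: 87.0 − 20·log₁₀(22.1/1.8) = 87.0 − 21.78 = 65.22 dB SPL.
Σ 10^(L/10) = 2.233e+07 → L_total = 10·log₁₀(2.233e+07) = 73.49 dB SPL.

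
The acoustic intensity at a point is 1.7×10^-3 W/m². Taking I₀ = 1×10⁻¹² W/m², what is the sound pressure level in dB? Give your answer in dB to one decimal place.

I/I₀ = 1.7×10^-3/10⁻¹² = 1.7×10^9, and L = 10·log₁₀(I/I₀).
L = 10·(0.2304 + 9) = 92.30 dB.

92.3 dB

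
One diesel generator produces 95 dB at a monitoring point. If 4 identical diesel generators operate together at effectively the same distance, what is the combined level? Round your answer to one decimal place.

N identical incoherent sources raise the level by 10·log₁₀ N.
L_total = 95 + 10·log₁₀(4) = 95 + 6.021 = 101.02 dB.

101.0 dB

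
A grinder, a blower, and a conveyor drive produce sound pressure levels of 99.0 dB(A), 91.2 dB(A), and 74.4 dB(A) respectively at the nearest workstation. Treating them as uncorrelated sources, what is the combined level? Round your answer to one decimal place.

99.7 dB(A)

For uncorrelated sources the intensities add, so convert each level to linear form, sum, and take 10·log₁₀ of the total.
Σ 10^(L/10) = 10^(99.0/10) + 10^(91.2/10) + 10^(74.4/10) = 9.289e+09.
L_total = 10·log₁₀(9.289e+09) = 99.68 dB(A).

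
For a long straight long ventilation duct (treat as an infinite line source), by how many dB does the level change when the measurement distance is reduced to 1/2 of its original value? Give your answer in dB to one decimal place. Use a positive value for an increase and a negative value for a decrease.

Line-source spreading: ΔL = −10·log₁₀(r₂/r₁).
ΔL = −10·log₁₀(0.5) = +3.01 dB.

+3.0 dB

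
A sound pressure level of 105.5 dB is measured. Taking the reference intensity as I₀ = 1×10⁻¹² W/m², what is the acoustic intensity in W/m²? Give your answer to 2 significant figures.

0.035 W/m²

L = 10·log₁₀(I/I₀) ⇒ I = I₀·10^(L/10) = 10⁻¹² × 10^10.55.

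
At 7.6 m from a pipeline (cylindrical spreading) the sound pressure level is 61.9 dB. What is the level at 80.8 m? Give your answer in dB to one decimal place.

51.6 dB

Line-source attenuation: ΔL = 10·log₁₀(r₂/r₁) = 10·log₁₀(80.8/7.6) = 10.266 dB.
L₂ = 61.9 − 10·log₁₀(80.8/7.6) = 61.9 − 10.266 = 51.63 dB.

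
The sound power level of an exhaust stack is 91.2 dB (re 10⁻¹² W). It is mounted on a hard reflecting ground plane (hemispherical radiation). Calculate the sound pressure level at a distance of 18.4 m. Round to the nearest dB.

L_p = L_w − 10·log₁₀(2π·r²) with r = 18.4 m.
2π·r² = 2127 m², 10·log₁₀ of that is 33.278 dB.
L_p = 91.2 − 33.278 = 57.92 dB.

58 dB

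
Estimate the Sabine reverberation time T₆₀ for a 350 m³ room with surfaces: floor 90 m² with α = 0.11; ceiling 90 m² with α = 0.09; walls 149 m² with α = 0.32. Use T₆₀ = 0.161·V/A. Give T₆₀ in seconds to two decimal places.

Total absorption A = 90·0.11 + 90·0.09 + 149·0.32 = 65.68 m² sabins.
T₆₀ = 0.161 × 350 / 65.68 = 0.858 s.

0.86 s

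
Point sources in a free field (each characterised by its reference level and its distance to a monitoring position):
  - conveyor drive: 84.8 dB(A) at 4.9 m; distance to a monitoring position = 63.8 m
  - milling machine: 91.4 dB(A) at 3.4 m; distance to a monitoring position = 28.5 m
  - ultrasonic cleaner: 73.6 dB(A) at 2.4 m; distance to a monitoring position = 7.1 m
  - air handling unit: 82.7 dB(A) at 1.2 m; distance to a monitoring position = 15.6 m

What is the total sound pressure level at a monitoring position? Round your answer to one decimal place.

Propagate each source to the receiver with L = L_ref − 20·log₁₀(r/r_ref), then add intensities.
conveyor drive: 84.8 − 20·log₁₀(63.8/4.9) = 84.8 − 22.29 = 62.51 dB(A).
milling machine: 91.4 − 20·log₁₀(28.5/3.4) = 91.4 − 18.47 = 72.93 dB(A).
ultrasonic cleaner: 73.6 − 20·log₁₀(7.1/2.4) = 73.6 − 9.42 = 64.18 dB(A).
air handling unit: 82.7 − 20·log₁₀(15.6/1.2) = 82.7 − 22.28 = 60.42 dB(A).
Σ 10^(L/10) = 2.515e+07 → L_total = 10·log₁₀(2.515e+07) = 74.00 dB(A).

74.0 dB(A)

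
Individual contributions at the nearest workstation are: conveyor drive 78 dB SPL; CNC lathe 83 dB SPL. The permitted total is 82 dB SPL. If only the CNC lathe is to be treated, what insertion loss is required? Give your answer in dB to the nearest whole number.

Fixed contribution from the other source: Σ 10^(L/10) = 10^(78/10) = 6.310e+07 (78.00 dB SPL).
To meet 82 dB SPL overall, the treated CNC lathe may contribute at most 10^(82/10) − 6.310e+07 = 9.539e+07, i.e. 79.80 dB SPL.
So the CNC lathe must be reduced from 83 to 79.80 dB SPL: IL = 3.20 dB.

3 dB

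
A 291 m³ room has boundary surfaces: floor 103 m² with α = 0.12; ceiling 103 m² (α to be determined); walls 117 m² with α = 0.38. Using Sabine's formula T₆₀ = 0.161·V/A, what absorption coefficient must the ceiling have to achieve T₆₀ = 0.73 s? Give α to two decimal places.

From T₆₀ = 0.161·V/A, the target T₆₀ = 0.73 s needs A = 0.161·291/0.73 = 64.18 m².
Absorption from the other surfaces = 103·0.12 + 117·0.38 = 56.82 m², so the ceiling must supply 7.36 m² over 103 m².
α = 7.36/103 = 0.071.

0.07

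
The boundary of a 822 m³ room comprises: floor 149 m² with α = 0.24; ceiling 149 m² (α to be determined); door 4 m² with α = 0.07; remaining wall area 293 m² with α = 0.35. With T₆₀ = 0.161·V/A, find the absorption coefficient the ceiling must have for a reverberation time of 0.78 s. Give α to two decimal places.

0.21

A = 0.161·V/T₆₀ = 0.161·822/0.78 = 169.67 m² sabins.
Absorption from the other surfaces = 149·0.24 + 4·0.07 + 293·0.35 = 138.59 m², so the ceiling must supply 31.08 m² over 149 m².
α = 31.08/149 = 0.209.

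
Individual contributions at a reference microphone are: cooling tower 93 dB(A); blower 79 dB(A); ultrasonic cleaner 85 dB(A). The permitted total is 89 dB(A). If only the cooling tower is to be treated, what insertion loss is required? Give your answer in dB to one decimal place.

7.0 dB

Fixed contribution from the other sources: Σ 10^(L/10) = 10^(79/10) + 10^(85/10) = 3.957e+08 (85.97 dB(A)).
To meet 89 dB(A) overall, the treated cooling tower may contribute at most 10^(89/10) − 3.957e+08 = 3.987e+08, i.e. 86.01 dB(A).
So the cooling tower must be reduced from 93 to 86.01 dB(A): IL = 6.99 dB.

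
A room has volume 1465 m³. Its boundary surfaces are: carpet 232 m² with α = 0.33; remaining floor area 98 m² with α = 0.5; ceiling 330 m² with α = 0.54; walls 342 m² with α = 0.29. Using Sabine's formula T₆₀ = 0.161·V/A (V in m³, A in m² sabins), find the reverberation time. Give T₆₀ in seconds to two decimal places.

Summing Sᵢαᵢ: 232·0.33 + 98·0.5 + 330·0.54 + 342·0.29 = 402.94 m².
T₆₀ = 0.161 × 1465 / 402.94 = 0.585 s.

0.59 s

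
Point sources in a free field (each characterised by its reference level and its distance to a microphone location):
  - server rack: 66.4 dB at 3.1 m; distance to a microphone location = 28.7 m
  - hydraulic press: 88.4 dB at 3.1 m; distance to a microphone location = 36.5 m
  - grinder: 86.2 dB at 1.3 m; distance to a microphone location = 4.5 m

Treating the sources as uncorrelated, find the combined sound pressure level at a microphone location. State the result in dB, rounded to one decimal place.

Propagate each source to the receiver with L = L_ref − 20·log₁₀(r/r_ref), then add intensities.
server rack: 66.4 − 20·log₁₀(28.7/3.1) = 66.4 − 19.33 = 47.07 dB.
hydraulic press: 88.4 − 20·log₁₀(36.5/3.1) = 88.4 − 21.42 = 66.98 dB.
grinder: 86.2 − 20·log₁₀(4.5/1.3) = 86.2 − 10.79 = 75.41 dB.
Σ 10^(L/10) = 3.983e+07 → L_total = 10·log₁₀(3.983e+07) = 76.00 dB.

76.0 dB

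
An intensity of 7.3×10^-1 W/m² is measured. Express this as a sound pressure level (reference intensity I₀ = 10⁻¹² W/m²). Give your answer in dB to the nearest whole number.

119 dB

L = 10·log₁₀(I/I₀) = 10·log₁₀(7.3×10^-1/10⁻¹²) = 10·log₁₀(7.3×10^11).
L = 10·(0.8633 + 11) = 118.63 dB.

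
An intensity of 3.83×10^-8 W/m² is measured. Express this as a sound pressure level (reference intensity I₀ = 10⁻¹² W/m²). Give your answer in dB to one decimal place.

L = 10·log₁₀(I/I₀) = 10·log₁₀(3.83×10^-8/10⁻¹²) = 10·log₁₀(3.83×10^4).
L = 10·(0.5832 + 4) = 45.83 dB.

45.8 dB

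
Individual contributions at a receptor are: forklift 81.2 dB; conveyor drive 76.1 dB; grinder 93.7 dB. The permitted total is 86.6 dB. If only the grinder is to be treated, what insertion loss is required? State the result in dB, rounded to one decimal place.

Fixed contribution from the other sources: Σ 10^(L/10) = 10^(81.2/10) + 10^(76.1/10) = 1.726e+08 (82.37 dB).
The limit corresponds to 10^(86.6/10) = 4.571e+08; subtracting the fixed part leaves 2.845e+08 for the grinder, i.e. 84.54 dB.
So the grinder must be reduced from 93.7 to 84.54 dB: IL = 9.16 dB.

9.2 dB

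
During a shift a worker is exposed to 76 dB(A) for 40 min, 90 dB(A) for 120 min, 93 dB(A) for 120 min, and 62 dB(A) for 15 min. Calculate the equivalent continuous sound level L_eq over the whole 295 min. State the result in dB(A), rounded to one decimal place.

90.9 dB(A)

The energy average is taken in the linear domain: L_eq = 10·log₁₀[(Σ tᵢ·10^(Lᵢ/10))/T], T = 295 min.
Σ tᵢ·10^(Lᵢ/10) = 40·10^(76/10) + 120·10^(90/10) + 120·10^(93/10) + 15·10^(62/10) = 3.610e+11.
L_eq = 10·log₁₀(3.610e+11/295) = 90.88 dB(A).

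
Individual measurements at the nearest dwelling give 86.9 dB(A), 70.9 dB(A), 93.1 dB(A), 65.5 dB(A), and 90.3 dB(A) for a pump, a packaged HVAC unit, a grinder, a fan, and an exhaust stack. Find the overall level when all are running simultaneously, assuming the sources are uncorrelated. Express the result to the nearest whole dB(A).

96 dB(A)

For uncorrelated sources the intensities add, so convert each level to linear form, sum, and take 10·log₁₀ of the total.
Σ 10^(L/10) = 10^(86.9/10) + 10^(70.9/10) + 10^(93.1/10) + 10^(65.5/10) + 10^(90.3/10) = 3.619e+09.
L_total = 10·log₁₀(3.619e+09) = 95.59 dB(A).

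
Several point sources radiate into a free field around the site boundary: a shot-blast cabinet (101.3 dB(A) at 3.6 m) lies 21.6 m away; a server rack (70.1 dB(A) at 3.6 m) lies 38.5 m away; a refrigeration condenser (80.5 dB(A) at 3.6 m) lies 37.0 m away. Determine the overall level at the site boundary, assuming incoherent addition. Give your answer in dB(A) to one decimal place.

85.8 dB(A)

First find each source's level at the receiver (point-source: −20·log₁₀(r/r_ref)), then combine on an intensity basis.
shot-blast cabinet: 101.3 − 20·log₁₀(21.6/3.6) = 101.3 − 15.56 = 85.74 dB(A).
server rack: 70.1 − 20·log₁₀(38.5/3.6) = 70.1 − 20.58 = 49.52 dB(A).
refrigeration condenser: 80.5 − 20·log₁₀(37.0/3.6) = 80.5 − 20.24 = 60.26 dB(A).
Σ 10^(L/10) = 3.759e+08 → L_total = 10·log₁₀(3.759e+08) = 85.75 dB(A).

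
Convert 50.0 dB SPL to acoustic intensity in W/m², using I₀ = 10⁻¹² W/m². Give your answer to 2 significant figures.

I/I₀ = 10^(50.0/10) = 1e+05, so I = 1e+05 × 10⁻¹² W/m².

1.0e-07 W/m²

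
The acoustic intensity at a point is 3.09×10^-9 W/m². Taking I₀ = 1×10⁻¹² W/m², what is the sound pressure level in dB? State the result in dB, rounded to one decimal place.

34.9 dB

I/I₀ = 3.09×10^-9/10⁻¹² = 3.09×10^3, and L = 10·log₁₀(I/I₀).
L = 10·(0.4900 + 3) = 34.90 dB.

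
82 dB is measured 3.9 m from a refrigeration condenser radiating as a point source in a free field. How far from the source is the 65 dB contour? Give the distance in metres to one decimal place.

27.6 m

Point-source spreading drops the level by 20·log₁₀(r₂/r₁); inverting, r₂/r₁ = 10^(ΔL/20).
r₂ = 3.9·10^((82−65)/20) = 3.9·10^(17.0/20) = 27.61 m.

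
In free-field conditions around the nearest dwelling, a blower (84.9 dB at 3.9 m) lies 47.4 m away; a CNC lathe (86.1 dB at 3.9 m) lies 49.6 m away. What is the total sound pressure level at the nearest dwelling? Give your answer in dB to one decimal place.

First find each source's level at the receiver (point-source: −20·log₁₀(r/r_ref)), then combine on an intensity basis.
blower: 84.9 − 20·log₁₀(47.4/3.9) = 84.9 − 21.69 = 63.21 dB.
CNC lathe: 86.1 − 20·log₁₀(49.6/3.9) = 86.1 − 22.09 = 64.01 dB.
Σ 10^(L/10) = 4.611e+06 → L_total = 10·log₁₀(4.611e+06) = 66.64 dB.

66.6 dB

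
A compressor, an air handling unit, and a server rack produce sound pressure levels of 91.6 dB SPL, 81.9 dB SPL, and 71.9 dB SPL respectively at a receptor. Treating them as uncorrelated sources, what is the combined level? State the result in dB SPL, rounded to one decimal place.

92.1 dB SPL

For uncorrelated sources the intensities add, so convert each level to linear form, sum, and take 10·log₁₀ of the total.
Σ 10^(L/10) = 10^(91.6/10) + 10^(81.9/10) + 10^(71.9/10) = 1.616e+09.
L_total = 10·log₁₀(1.616e+09) = 92.08 dB SPL.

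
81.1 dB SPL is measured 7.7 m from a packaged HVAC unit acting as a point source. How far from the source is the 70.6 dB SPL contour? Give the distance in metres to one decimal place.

25.8 m

For a point source L₁ − L₂ = 20·log₁₀(r₂/r₁), so r₂ = r₁·10^((L₁−L₂)/20).
r₂ = 7.7·10^((81.1−70.6)/20) = 7.7·10^(10.5/20) = 25.79 m.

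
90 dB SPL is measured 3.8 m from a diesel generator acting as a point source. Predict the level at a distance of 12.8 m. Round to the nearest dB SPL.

For a point source, L₂ = L₁ − 20·log₁₀(r₂/r₁).
L₂ = 90 − 20·log₁₀(12.8/3.8) = 90 − 10.549 = 79.45 dB SPL.

79 dB SPL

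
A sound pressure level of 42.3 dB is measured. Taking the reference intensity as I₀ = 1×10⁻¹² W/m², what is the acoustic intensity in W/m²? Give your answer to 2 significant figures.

1.7e-08 W/m²

I/I₀ = 10^(42.3/10) = 1.698e+04, so I = 1.698e+04 × 10⁻¹² W/m².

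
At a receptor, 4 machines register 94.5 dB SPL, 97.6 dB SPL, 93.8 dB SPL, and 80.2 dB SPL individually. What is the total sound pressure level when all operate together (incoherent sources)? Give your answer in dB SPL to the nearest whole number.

For uncorrelated sources the intensities add, so convert each level to linear form, sum, and take 10·log₁₀ of the total.
Σ 10^(L/10) = 10^(94.5/10) + 10^(97.6/10) + 10^(93.8/10) + 10^(80.2/10) = 1.108e+10.
L_total = 10·log₁₀(1.108e+10) = 100.44 dB SPL.

100 dB SPL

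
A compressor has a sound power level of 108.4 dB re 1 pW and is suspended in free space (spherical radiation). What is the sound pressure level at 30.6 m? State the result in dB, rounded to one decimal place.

67.7 dB

Free-field spherical radiation: L_p = L_w − 10·log₁₀(4π·r²), r = 30.6 m.
4π·r² = 1.177e+04 m², 10·log₁₀ of that is 40.707 dB.
L_p = 108.4 − 40.707 = 67.69 dB.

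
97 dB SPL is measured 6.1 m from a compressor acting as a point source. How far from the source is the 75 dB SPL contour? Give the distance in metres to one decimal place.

76.8 m

The 22.0 dB drop corresponds to a distance ratio of 10^(22.0/20) for a point source.
r₂ = 6.1·10^((97−75)/20) = 6.1·10^(22.0/20) = 76.79 m.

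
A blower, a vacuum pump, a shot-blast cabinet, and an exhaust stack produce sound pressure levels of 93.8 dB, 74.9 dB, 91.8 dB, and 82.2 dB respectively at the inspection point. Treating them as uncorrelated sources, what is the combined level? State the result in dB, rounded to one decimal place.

96.1 dB

Incoherent sources combine by intensity addition: L_total = 10·log₁₀(Σ 10^(L_i/10)).
Σ 10^(L/10) = 10^(93.8/10) + 10^(74.9/10) + 10^(91.8/10) + 10^(82.2/10) = 4.109e+09.
L_total = 10·log₁₀(4.109e+09) = 96.14 dB.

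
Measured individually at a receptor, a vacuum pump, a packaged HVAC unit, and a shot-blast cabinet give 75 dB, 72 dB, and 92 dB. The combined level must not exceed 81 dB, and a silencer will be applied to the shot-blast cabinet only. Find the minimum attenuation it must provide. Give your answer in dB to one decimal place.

Fixed contribution from the other sources: Σ 10^(L/10) = 10^(75/10) + 10^(72/10) = 4.747e+07 (76.76 dB).
To meet 81 dB overall, the treated shot-blast cabinet may contribute at most 10^(81/10) − 4.747e+07 = 7.842e+07, i.e. 78.94 dB.
Required insertion loss = 92 − 78.94 = 13.06 dB.

13.1 dB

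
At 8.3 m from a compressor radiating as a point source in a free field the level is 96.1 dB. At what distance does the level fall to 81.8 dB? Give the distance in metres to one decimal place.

Point-source spreading drops the level by 20·log₁₀(r₂/r₁); inverting, r₂/r₁ = 10^(ΔL/20).
r₂ = 8.3·10^((96.1−81.8)/20) = 8.3·10^(14.3/20) = 43.06 m.

43.1 m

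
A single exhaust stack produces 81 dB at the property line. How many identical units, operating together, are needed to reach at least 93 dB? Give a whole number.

The shortfall is 93 − 81 = 12.0 dB, and N units add 10·log₁₀ N, so need 10·log₁₀ N ≥ 12.0.
N ≥ 10^(12.0/10) = 15.849, so N = 16.

16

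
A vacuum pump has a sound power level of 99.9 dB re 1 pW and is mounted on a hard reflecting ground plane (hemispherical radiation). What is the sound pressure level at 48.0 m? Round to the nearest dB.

The power spreads over a hemisphere of area 2π·r², so L_p = L_w − 10·log₁₀(2π·r²).
2π·r² = 1.448e+04 m², 10·log₁₀ of that is 41.607 dB.
L_p = 99.9 − 41.607 = 58.29 dB.

58 dB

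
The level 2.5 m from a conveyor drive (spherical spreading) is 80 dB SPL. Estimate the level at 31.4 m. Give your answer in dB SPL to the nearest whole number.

Spherical spreading from a point source gives a 20·log₁₀(r₂/r₁) drop.
L₂ = 80 − 20·log₁₀(31.4/2.5) = 80 − 21.980 = 58.02 dB SPL.

58 dB SPL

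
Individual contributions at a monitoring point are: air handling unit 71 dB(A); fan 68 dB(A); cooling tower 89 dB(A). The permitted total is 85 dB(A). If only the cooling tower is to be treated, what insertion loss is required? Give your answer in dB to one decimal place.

4.3 dB

The untreated sources together contribute 10^(71/10) + 10^(68/10) = 1.890e+07, i.e. 72.76 dB(A).
The limit corresponds to 10^(85/10) = 3.162e+08; subtracting the fixed part leaves 2.973e+08 for the cooling tower, i.e. 84.73 dB(A).
Required insertion loss = 89 − 84.73 = 4.27 dB.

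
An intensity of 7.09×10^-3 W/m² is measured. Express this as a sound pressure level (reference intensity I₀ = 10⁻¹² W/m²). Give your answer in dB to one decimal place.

98.5 dB

Dividing by I₀ shifts the exponent by 12: I/I₀ = 7.09×10^9.
L = 10·(0.8506 + 9) = 98.51 dB.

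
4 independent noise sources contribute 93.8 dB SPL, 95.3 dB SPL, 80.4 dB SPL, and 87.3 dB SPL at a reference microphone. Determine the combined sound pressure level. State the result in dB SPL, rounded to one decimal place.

98.1 dB SPL

Incoherent sources combine by intensity addition: L_total = 10·log₁₀(Σ 10^(L_i/10)).
Σ 10^(L/10) = 10^(93.8/10) + 10^(95.3/10) + 10^(80.4/10) + 10^(87.3/10) = 6.434e+09.
L_total = 10·log₁₀(6.434e+09) = 98.08 dB SPL.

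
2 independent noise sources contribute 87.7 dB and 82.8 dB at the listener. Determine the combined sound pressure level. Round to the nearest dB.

89 dB

For uncorrelated sources the intensities add, so convert each level to linear form, sum, and take 10·log₁₀ of the total.
Σ 10^(L/10) = 10^(87.7/10) + 10^(82.8/10) = 7.794e+08.
L_total = 10·log₁₀(7.794e+08) = 88.92 dB.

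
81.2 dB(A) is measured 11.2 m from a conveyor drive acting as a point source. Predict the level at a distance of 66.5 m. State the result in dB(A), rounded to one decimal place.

65.7 dB(A)

Point-source attenuation: ΔL = 20·log₁₀(r₂/r₁) = 20·log₁₀(66.5/11.2) = 15.472 dB.
L₂ = 81.2 − 20·log₁₀(66.5/11.2) = 81.2 − 15.472 = 65.73 dB(A).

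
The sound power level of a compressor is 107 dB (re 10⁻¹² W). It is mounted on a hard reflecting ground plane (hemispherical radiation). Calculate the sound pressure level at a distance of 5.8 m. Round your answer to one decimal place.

The power spreads over a hemisphere of area 2π·r², so L_p = L_w − 10·log₁₀(2π·r²).
2π·r² = 211.4 m², 10·log₁₀ of that is 23.250 dB.
L_p = 107 − 23.250 = 83.75 dB.

83.7 dB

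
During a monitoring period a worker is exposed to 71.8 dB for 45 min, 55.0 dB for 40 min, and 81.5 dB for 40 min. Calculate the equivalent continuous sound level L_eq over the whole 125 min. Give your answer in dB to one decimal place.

The energy average is taken in the linear domain: L_eq = 10·log₁₀[(Σ tᵢ·10^(Lᵢ/10))/T], T = 125 min.
Σ tᵢ·10^(Lᵢ/10) = 45·10^(71.8/10) + 40·10^(55.0/10) + 40·10^(81.5/10) = 6.344e+09.
L_eq = 10·log₁₀(6.344e+09/125) = 77.05 dB.

77.1 dB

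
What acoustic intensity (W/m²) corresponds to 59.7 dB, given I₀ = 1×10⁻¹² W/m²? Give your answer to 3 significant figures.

9.33e-07 W/m²

I/I₀ = 10^(59.7/10) = 9.333e+05, so I = 9.333e+05 × 10⁻¹² W/m².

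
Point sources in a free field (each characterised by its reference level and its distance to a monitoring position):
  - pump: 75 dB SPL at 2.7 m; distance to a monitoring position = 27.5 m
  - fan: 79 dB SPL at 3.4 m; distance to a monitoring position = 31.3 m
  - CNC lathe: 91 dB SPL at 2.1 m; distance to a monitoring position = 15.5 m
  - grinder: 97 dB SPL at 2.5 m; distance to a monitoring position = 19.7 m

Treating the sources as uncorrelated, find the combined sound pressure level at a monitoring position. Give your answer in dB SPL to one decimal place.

80.2 dB SPL

Propagate each source to the receiver with L = L_ref − 20·log₁₀(r/r_ref), then add intensities.
pump: 75 − 20·log₁₀(27.5/2.7) = 75 − 20.16 = 54.84 dB SPL.
fan: 79 − 20·log₁₀(31.3/3.4) = 79 − 19.28 = 59.72 dB SPL.
CNC lathe: 91 − 20·log₁₀(15.5/2.1) = 91 − 17.36 = 73.64 dB SPL.
grinder: 97 − 20·log₁₀(19.7/2.5) = 97 − 17.93 = 79.07 dB SPL.
Σ 10^(L/10) = 1.051e+08 → L_total = 10·log₁₀(1.051e+08) = 80.21 dB SPL.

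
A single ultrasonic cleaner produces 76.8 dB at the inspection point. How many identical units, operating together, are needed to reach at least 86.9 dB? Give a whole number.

Need L₁ + 10·log₁₀ N ≥ 86.9, i.e. log₁₀ N ≥ 1.01.
N ≥ 10^(10.1/10) = 10.233, so N = 11.

11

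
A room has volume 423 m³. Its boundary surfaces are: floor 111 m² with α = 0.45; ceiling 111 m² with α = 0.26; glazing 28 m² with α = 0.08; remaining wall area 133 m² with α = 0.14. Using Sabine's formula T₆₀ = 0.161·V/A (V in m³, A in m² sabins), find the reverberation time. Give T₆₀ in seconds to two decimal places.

Summing Sᵢαᵢ: 111·0.45 + 111·0.26 + 28·0.08 + 133·0.14 = 99.67 m².
T₆₀ = 0.161·V/A = 0.161·423/99.67 = 0.683 s.

0.68 s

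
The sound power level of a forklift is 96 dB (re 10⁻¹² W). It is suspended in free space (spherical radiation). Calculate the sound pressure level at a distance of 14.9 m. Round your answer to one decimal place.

Free-field spherical radiation: L_p = L_w − 10·log₁₀(4π·r²), r = 14.9 m.
4π·r² = 2790 m², 10·log₁₀ of that is 34.456 dB.
L_p = 96 − 34.456 = 61.54 dB.

61.5 dB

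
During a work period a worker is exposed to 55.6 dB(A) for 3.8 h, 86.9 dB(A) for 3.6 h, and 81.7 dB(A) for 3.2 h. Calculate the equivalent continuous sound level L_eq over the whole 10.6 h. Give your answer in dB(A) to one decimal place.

L_eq = 10·log₁₀[(1/T)·Σ tᵢ·10^(Lᵢ/10)] with T = 10.6 h.
Σ tᵢ·10^(Lᵢ/10) = 3.8·10^(55.6/10) + 3.6·10^(86.9/10) + 3.2·10^(81.7/10) = 2.238e+09.
L_eq = 10·log₁₀(2.238e+09/10.6) = 83.25 dB(A).

83.2 dB(A)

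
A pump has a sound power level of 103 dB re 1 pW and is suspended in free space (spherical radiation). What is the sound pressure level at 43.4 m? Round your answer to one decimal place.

The power spreads over a sphere of area 4π·r², so L_p = L_w − 10·log₁₀(4π·r²).
4π·r² = 2.367e+04 m², 10·log₁₀ of that is 43.742 dB.
L_p = 103 − 43.742 = 59.26 dB.

59.3 dB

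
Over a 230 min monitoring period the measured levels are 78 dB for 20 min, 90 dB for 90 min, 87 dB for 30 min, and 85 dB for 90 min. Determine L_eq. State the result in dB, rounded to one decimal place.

87.7 dB

Weight each interval's intensity by its duration and average over T = 230 min:
Σ tᵢ·10^(Lᵢ/10) = 20·10^(78/10) + 90·10^(90/10) + 30·10^(87/10) + 90·10^(85/10) = 1.348e+11.
L_eq = 10·log₁₀(1.348e+11/230) = 87.68 dB.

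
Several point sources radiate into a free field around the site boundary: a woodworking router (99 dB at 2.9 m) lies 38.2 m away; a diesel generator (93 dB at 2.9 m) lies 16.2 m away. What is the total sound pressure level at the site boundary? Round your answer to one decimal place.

First find each source's level at the receiver (point-source: −20·log₁₀(r/r_ref)), then combine on an intensity basis.
woodworking router: 99 − 20·log₁₀(38.2/2.9) = 99 − 22.39 = 76.61 dB.
diesel generator: 93 − 20·log₁₀(16.2/2.9) = 93 − 14.94 = 78.06 dB.
Σ 10^(L/10) = 1.097e+08 → L_total = 10·log₁₀(1.097e+08) = 80.40 dB.

80.4 dB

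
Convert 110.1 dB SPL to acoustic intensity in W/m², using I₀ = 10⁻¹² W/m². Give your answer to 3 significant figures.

I = I₀·10^(L/10) = 10⁻¹² × 10^(110.1/10) = 10^(-0.990).

0.102 W/m²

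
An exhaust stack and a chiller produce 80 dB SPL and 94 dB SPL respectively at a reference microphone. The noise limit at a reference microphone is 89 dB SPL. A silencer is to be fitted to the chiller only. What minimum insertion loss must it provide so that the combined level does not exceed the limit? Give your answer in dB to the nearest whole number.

Everything except the chiller sums to 10^(80/10) = 1.000e+08 in linear terms, 80.00 dB SPL.
The limit corresponds to 10^(89/10) = 7.943e+08; subtracting the fixed part leaves 6.943e+08 for the chiller, i.e. 88.42 dB SPL.
Required insertion loss = 94 − 88.42 = 5.58 dB.

6 dB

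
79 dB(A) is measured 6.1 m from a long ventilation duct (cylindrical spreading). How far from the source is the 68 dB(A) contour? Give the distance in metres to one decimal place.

76.8 m

The 11.0 dB drop corresponds to a distance ratio of 10^(11.0/10) for a line source.
r₂ = 6.1·10^((79−68)/10) = 6.1·10^(11.0/10) = 76.79 m.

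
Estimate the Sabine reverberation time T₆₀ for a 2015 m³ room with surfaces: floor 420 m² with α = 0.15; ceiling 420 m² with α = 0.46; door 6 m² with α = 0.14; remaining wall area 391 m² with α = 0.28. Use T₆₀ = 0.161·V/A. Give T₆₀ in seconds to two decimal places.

0.89 s

Total absorption A = 420·0.15 + 420·0.46 + 6·0.14 + 391·0.28 = 366.52 m² sabins.
T₆₀ = 0.161 × 2015 / 366.52 = 0.885 s.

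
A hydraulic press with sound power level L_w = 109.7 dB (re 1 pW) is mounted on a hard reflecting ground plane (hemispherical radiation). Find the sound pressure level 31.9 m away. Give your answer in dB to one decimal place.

L_p = L_w − 10·log₁₀(2π·r²) with r = 31.9 m.
2π·r² = 6394 m², 10·log₁₀ of that is 38.058 dB.
L_p = 109.7 − 38.058 = 71.64 dB.

71.6 dB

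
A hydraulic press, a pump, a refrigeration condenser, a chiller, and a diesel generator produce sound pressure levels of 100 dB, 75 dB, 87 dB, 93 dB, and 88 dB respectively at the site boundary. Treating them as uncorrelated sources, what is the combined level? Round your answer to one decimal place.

101.2 dB

Incoherent sources combine by intensity addition: L_total = 10·log₁₀(Σ 10^(L_i/10)).
Σ 10^(L/10) = 10^(100/10) + 10^(75/10) + 10^(87/10) + 10^(93/10) + 10^(88/10) = 1.316e+10.
L_total = 10·log₁₀(1.316e+10) = 101.19 dB.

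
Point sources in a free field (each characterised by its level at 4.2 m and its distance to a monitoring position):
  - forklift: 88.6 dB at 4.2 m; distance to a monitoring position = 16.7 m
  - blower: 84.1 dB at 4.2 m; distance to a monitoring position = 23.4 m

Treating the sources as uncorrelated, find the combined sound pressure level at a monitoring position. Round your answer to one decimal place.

First find each source's level at the receiver (point-source: −20·log₁₀(r/r_ref)), then combine on an intensity basis.
forklift: 88.6 − 20·log₁₀(16.7/4.2) = 88.6 − 11.99 = 76.61 dB.
blower: 84.1 − 20·log₁₀(23.4/4.2) = 84.1 − 14.92 = 69.18 dB.
Σ 10^(L/10) = 5.410e+07 → L_total = 10·log₁₀(5.410e+07) = 77.33 dB.

77.3 dB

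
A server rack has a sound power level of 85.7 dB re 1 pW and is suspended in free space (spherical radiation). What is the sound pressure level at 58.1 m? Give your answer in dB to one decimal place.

39.4 dB

Free-field spherical radiation: L_p = L_w − 10·log₁₀(4π·r²), r = 58.1 m.
4π·r² = 4.242e+04 m², 10·log₁₀ of that is 46.276 dB.
L_p = 85.7 − 46.276 = 39.42 dB.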